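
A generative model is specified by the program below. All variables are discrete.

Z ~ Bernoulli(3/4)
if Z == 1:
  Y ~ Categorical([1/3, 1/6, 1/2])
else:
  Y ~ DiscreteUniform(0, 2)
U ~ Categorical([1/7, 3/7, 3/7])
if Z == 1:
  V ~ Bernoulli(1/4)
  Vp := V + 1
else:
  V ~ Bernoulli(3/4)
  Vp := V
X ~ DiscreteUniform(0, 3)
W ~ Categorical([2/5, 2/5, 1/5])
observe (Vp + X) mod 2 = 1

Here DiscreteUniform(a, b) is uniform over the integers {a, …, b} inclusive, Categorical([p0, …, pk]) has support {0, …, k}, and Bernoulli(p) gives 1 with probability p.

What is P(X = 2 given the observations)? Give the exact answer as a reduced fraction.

P(X = 2 | obs) = 3/8

Enumerate traces; 216 have nonzero weight after conditioning:
  (Z=0, Y=0, U=0, V=0, X=1, W=0) weight 1/3360
  (Z=0, Y=0, U=0, V=0, X=1, W=1) weight 1/3360
  (Z=0, Y=0, U=0, V=0, X=1, W=2) weight 1/6720
  (Z=0, Y=0, U=0, V=0, X=3, W=0) weight 1/3360
  (Z=0, Y=0, U=0, V=0, X=3, W=1) weight 1/3360
  (Z=0, Y=0, U=0, V=0, X=3, W=2) weight 1/6720
  (Z=0, Y=0, U=0, V=1, X=0, W=0) weight 1/1120
  (Z=0, Y=0, U=0, V=1, X=0, W=1) weight 1/1120
  (Z=0, Y=0, U=0, V=1, X=2, W=0) weight 1/1120
  … 207 more
Group by X:
  weight(X=0) = 3/16
  weight(X=1) = 1/16
  weight(X=2) = 3/16
  weight(X=3) = 1/16
Total weight = 3/16 + 1/16 + 3/16 + 1/16 = 1/2
P(X=0 | obs) = 3/16 / 1/2 = 3/8
P(X=1 | obs) = 1/16 / 1/2 = 1/8
P(X=2 | obs) = 3/16 / 1/2 = 3/8
P(X=3 | obs) = 1/16 / 1/2 = 1/8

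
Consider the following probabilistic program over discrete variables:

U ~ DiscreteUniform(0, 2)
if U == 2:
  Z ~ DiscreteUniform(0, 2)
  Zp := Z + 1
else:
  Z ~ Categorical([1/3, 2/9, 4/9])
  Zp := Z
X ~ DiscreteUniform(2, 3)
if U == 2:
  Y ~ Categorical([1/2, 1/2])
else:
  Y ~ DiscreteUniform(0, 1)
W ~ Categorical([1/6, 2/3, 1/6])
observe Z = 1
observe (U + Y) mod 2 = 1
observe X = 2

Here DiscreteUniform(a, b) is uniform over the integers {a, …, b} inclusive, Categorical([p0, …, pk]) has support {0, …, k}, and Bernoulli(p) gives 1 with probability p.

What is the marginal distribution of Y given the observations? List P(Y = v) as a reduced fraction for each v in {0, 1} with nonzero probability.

P(Y=0) = 2/7, P(Y=1) = 5/7

Enumerate traces; 9 have nonzero weight after conditioning:
  (U=0, Z=1, X=2, Y=1, W=0) weight 1/324
  (U=0, Z=1, X=2, Y=1, W=1) weight 1/81
  (U=0, Z=1, X=2, Y=1, W=2) weight 1/324
  (U=1, Z=1, X=2, Y=0, W=0) weight 1/324
  (U=1, Z=1, X=2, Y=0, W=1) weight 1/81
  (U=1, Z=1, X=2, Y=0, W=2) weight 1/324
  (U=2, Z=1, X=2, Y=1, W=0) weight 1/216
  (U=2, Z=1, X=2, Y=1, W=1) weight 1/54
  … 1 more
Group by Y:
  weight(Y=0) = 1/54
  weight(Y=1) = 5/108
Total weight = 1/54 + 5/108 = 7/108
P(Y=0 | obs) = 1/54 / 7/108 = 2/7
P(Y=1 | obs) = 5/108 / 7/108 = 5/7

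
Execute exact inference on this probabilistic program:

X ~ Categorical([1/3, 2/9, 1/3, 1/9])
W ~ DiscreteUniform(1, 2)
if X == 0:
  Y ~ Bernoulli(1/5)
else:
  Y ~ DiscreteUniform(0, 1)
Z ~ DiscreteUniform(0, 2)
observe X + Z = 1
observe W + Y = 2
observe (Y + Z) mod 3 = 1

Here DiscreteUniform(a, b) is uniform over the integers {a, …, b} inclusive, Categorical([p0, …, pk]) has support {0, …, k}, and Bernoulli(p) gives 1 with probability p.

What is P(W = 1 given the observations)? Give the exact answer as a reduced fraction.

Enumerate traces; 2 have nonzero weight after conditioning:
  (X=0, W=2, Y=0, Z=1) weight 2/45
  (X=1, W=1, Y=1, Z=0) weight 1/54
Group by W:
  weight(W=1) = 1/54
  weight(W=2) = 2/45
Total weight = 1/54 + 2/45 = 17/270
P(W=1 | obs) = 1/54 / 17/270 = 5/17
P(W=2 | obs) = 2/45 / 17/270 = 12/17

P(W = 1 | obs) = 5/17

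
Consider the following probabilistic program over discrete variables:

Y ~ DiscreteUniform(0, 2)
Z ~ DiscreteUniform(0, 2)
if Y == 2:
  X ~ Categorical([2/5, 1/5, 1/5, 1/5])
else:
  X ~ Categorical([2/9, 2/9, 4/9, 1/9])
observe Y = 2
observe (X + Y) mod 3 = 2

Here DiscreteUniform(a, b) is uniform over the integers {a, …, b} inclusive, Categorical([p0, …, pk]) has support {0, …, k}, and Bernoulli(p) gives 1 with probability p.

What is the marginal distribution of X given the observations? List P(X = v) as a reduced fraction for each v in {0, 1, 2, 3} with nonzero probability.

P(X=0) = 2/3, P(X=3) = 1/3

Enumerate traces; 6 have nonzero weight after conditioning:
  (Y=2, Z=0, X=0) weight 2/45
  (Y=2, Z=0, X=3) weight 1/45
  (Y=2, Z=1, X=0) weight 2/45
  (Y=2, Z=1, X=3) weight 1/45
  (Y=2, Z=2, X=0) weight 2/45
  (Y=2, Z=2, X=3) weight 1/45
Group by X:
  weight(X=0) = 2/15
  weight(X=3) = 1/15
Total weight = 2/15 + 1/15 = 1/5
P(X=0 | obs) = 2/15 / 1/5 = 2/3
P(X=3 | obs) = 1/15 / 1/5 = 1/3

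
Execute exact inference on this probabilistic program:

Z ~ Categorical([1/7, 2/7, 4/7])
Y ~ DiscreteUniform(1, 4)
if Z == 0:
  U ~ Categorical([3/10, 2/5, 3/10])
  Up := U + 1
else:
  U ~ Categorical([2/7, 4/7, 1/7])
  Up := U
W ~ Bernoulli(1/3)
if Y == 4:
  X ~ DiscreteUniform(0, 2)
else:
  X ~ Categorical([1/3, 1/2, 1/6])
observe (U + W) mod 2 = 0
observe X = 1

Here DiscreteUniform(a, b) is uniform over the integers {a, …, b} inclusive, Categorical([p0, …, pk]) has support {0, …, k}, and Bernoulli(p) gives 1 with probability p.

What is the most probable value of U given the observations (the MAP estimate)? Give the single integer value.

Enumerate traces; 36 have nonzero weight after conditioning:
  (Z=0, Y=1, U=0, W=0, X=1) weight 1/280
  (Z=0, Y=1, U=1, W=1, X=1) weight 1/420
  (Z=0, Y=1, U=2, W=0, X=1) weight 1/280
  (Z=0, Y=2, U=0, W=0, X=1) weight 1/280
  (Z=0, Y=2, U=1, W=1, X=1) weight 1/420
  (Z=0, Y=2, U=2, W=0, X=1) weight 1/280
  (Z=0, Y=3, U=0, W=0, X=1) weight 1/280
  (Z=0, Y=3, U=1, W=1, X=1) weight 1/420
  … 28 more
Group by U:
  weight(U=0) = 517/5880
  weight(U=1) = 737/8820
  weight(U=2) = 99/1960
Total weight = 517/5880 + 737/8820 + 99/1960 = 979/4410
P(U=0 | obs) = 517/5880 / 979/4410 = 141/356
P(U=1 | obs) = 737/8820 / 979/4410 = 67/178
P(U=2 | obs) = 99/1960 / 979/4410 = 81/356
argmax = 0

argmax_v P(U = v | obs) = 0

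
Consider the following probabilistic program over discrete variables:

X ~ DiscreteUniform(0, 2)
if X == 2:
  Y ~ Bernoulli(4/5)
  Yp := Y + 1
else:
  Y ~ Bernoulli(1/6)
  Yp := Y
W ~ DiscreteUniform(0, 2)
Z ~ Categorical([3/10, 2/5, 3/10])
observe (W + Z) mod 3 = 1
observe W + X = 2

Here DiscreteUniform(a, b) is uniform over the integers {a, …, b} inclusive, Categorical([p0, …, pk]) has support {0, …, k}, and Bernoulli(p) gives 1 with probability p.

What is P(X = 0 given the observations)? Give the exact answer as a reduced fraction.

Enumerate traces; 6 have nonzero weight after conditioning:
  (X=0, Y=0, W=2, Z=2) weight 1/36
  (X=0, Y=1, W=2, Z=2) weight 1/180
  (X=1, Y=0, W=1, Z=0) weight 1/36
  (X=1, Y=1, W=1, Z=0) weight 1/180
  (X=2, Y=0, W=0, Z=1) weight 2/225
  (X=2, Y=1, W=0, Z=1) weight 8/225
Group by X:
  weight(X=0) = 1/30
  weight(X=1) = 1/30
  weight(X=2) = 2/45
Total weight = 1/30 + 1/30 + 2/45 = 1/9
P(X=0 | obs) = 1/30 / 1/9 = 3/10
P(X=1 | obs) = 1/30 / 1/9 = 3/10
P(X=2 | obs) = 2/45 / 1/9 = 2/5

P(X = 0 | obs) = 3/10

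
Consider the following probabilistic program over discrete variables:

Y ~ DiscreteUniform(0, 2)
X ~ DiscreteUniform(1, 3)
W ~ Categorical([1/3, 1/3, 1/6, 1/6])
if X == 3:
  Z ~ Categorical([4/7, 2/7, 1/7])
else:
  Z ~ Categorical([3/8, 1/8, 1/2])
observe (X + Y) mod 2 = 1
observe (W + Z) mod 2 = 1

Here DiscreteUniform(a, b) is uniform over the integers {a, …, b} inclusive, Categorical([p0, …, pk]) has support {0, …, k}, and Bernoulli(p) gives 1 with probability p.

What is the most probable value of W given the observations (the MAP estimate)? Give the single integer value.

Enumerate traces; 30 have nonzero weight after conditioning:
  (Y=0, X=1, W=0, Z=1) weight 1/216
  (Y=0, X=1, W=1, Z=0) weight 1/72
  (Y=0, X=1, W=1, Z=2) weight 1/54
  (Y=0, X=1, W=2, Z=1) weight 1/432
  (Y=0, X=1, W=3, Z=0) weight 1/144
  (Y=0, X=1, W=3, Z=2) weight 1/108
  (Y=0, X=3, W=0, Z=1) weight 2/189
  (Y=0, X=3, W=1, Z=0) weight 4/189
  … 22 more
Group by W:
  weight(W=0) = 53/1512
  weight(W=1) = 227/1512
  weight(W=2) = 53/3024
  weight(W=3) = 227/3024
Total weight = 53/1512 + 227/1512 + 53/3024 + 227/3024 = 5/18
P(W=0 | obs) = 53/1512 / 5/18 = 53/420
P(W=1 | obs) = 227/1512 / 5/18 = 227/420
P(W=2 | obs) = 53/3024 / 5/18 = 53/840
P(W=3 | obs) = 227/3024 / 5/18 = 227/840
argmax = 1

argmax_v P(W = v | obs) = 1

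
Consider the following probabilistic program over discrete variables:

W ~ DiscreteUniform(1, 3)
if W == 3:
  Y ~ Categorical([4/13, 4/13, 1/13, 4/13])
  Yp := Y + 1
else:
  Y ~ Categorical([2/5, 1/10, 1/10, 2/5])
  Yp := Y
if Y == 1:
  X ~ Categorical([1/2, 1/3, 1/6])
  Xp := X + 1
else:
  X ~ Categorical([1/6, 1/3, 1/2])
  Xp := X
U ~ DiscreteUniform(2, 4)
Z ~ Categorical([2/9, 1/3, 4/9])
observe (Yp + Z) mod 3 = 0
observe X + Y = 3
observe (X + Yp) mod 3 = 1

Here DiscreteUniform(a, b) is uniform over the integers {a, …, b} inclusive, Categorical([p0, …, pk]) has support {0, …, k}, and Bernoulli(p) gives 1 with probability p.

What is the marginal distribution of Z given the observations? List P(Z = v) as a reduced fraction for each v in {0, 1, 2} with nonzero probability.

P(Z=0) = 1/8, P(Z=1) = 3/8, P(Z=2) = 1/2

Enumerate traces; 9 have nonzero weight after conditioning:
  (W=3, Y=1, X=2, U=2, Z=1) weight 2/1053
  (W=3, Y=1, X=2, U=3, Z=1) weight 2/1053
  (W=3, Y=1, X=2, U=4, Z=1) weight 2/1053
  (W=3, Y=2, X=1, U=2, Z=0) weight 2/3159
  (W=3, Y=2, X=1, U=3, Z=0) weight 2/3159
  (W=3, Y=2, X=1, U=4, Z=0) weight 2/3159
  (W=3, Y=3, X=0, U=2, Z=2) weight 8/3159
  (W=3, Y=3, X=0, U=3, Z=2) weight 8/3159
  … 1 more
Group by Z:
  weight(Z=0) = 2/1053
  weight(Z=1) = 2/351
  weight(Z=2) = 8/1053
Total weight = 2/1053 + 2/351 + 8/1053 = 16/1053
P(Z=0 | obs) = 2/1053 / 16/1053 = 1/8
P(Z=1 | obs) = 2/351 / 16/1053 = 3/8
P(Z=2 | obs) = 8/1053 / 16/1053 = 1/2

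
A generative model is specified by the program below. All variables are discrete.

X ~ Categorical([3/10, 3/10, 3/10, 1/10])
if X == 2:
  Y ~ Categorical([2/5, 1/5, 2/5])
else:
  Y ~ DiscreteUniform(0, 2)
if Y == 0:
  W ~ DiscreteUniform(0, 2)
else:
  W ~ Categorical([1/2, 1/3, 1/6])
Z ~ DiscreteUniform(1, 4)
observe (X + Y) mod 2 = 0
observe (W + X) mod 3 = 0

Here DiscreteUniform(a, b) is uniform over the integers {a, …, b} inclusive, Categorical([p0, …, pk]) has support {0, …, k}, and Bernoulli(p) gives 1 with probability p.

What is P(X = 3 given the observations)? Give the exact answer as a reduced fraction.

Enumerate traces; 24 have nonzero weight after conditioning:
  (X=0, Y=0, W=0, Z=1) weight 1/120
  (X=0, Y=0, W=0, Z=2) weight 1/120
  (X=0, Y=0, W=0, Z=3) weight 1/120
  (X=0, Y=0, W=0, Z=4) weight 1/120
  (X=0, Y=2, W=0, Z=1) weight 1/80
  (X=0, Y=2, W=0, Z=2) weight 1/80
  (X=0, Y=2, W=0, Z=3) weight 1/80
  (X=0, Y=2, W=0, Z=4) weight 1/80
  (X=1, Y=1, W=2, Z=1) weight 1/240
  (X=2, Y=0, W=1, Z=1) weight 1/100
  … 14 more
Group by X:
  weight(X=0) = 1/12
  weight(X=1) = 1/60
  weight(X=2) = 2/25
  weight(X=3) = 1/60
Total weight = 1/12 + 1/60 + 2/25 + 1/60 = 59/300
P(X=0 | obs) = 1/12 / 59/300 = 25/59
P(X=1 | obs) = 1/60 / 59/300 = 5/59
P(X=2 | obs) = 2/25 / 59/300 = 24/59
P(X=3 | obs) = 1/60 / 59/300 = 5/59

P(X = 3 | obs) = 5/59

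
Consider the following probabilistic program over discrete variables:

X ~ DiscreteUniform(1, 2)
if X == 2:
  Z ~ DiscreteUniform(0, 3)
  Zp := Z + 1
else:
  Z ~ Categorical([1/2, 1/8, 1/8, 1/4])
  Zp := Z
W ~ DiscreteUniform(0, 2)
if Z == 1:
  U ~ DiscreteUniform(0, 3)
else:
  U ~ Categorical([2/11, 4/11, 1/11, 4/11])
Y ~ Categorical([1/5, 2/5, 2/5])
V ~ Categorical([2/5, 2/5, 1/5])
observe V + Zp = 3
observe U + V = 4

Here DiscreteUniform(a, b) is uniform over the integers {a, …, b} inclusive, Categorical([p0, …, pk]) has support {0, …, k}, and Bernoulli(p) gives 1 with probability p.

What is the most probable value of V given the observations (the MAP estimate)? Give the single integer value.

argmax_v P(V = v | obs) = 1

Enumerate traces; 36 have nonzero weight after conditioning:
  (X=1, Z=1, W=0, U=2, Y=0, V=2) weight 1/4800
  (X=1, Z=1, W=0, U=2, Y=1, V=2) weight 1/2400
  (X=1, Z=1, W=0, U=2, Y=2, V=2) weight 1/2400
  (X=1, Z=1, W=1, U=2, Y=0, V=2) weight 1/4800
  (X=1, Z=1, W=1, U=2, Y=1, V=2) weight 1/2400
  (X=1, Z=1, W=1, U=2, Y=2, V=2) weight 1/2400
  (X=1, Z=1, W=2, U=2, Y=0, V=2) weight 1/4800
  (X=1, Z=1, W=2, U=2, Y=1, V=2) weight 1/2400
  (X=1, Z=2, W=0, U=3, Y=0, V=1) weight 1/1650
  … 27 more
Group by V:
  weight(V=1) = 19/880
  weight(V=2) = 19/3520
Total weight = 19/880 + 19/3520 = 19/704
P(V=1 | obs) = 19/880 / 19/704 = 4/5
P(V=2 | obs) = 19/3520 / 19/704 = 1/5
argmax = 1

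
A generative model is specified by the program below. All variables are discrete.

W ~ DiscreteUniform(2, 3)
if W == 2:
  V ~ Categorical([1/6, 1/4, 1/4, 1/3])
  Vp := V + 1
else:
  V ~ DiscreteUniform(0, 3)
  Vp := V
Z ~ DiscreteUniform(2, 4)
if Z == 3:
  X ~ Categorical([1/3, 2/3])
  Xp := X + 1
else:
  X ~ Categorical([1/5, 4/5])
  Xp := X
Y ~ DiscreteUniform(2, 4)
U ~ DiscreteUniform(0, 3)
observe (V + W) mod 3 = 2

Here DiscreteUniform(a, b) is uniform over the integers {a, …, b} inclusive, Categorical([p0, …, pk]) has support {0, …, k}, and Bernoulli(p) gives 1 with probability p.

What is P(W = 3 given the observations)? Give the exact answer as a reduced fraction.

P(W = 3 | obs) = 1/3

Enumerate traces; 216 have nonzero weight after conditioning:
  (W=2, V=0, Z=2, X=0, Y=2, U=0) weight 1/2160
  (W=2, V=0, Z=2, X=0, Y=2, U=1) weight 1/2160
  (W=2, V=0, Z=2, X=0, Y=2, U=2) weight 1/2160
  (W=2, V=0, Z=2, X=0, Y=2, U=3) weight 1/2160
  (W=2, V=0, Z=2, X=0, Y=3, U=0) weight 1/2160
  (W=2, V=0, Z=2, X=0, Y=3, U=1) weight 1/2160
  (W=2, V=0, Z=2, X=0, Y=3, U=2) weight 1/2160
  (W=2, V=0, Z=2, X=0, Y=3, U=3) weight 1/2160
  (W=3, V=2, Z=2, X=0, Y=2, U=0) weight 1/1440
  … 207 more
Group by W:
  weight(W=2) = 1/4
  weight(W=3) = 1/8
Total weight = 1/4 + 1/8 = 3/8
P(W=2 | obs) = 1/4 / 3/8 = 2/3
P(W=3 | obs) = 1/8 / 3/8 = 1/3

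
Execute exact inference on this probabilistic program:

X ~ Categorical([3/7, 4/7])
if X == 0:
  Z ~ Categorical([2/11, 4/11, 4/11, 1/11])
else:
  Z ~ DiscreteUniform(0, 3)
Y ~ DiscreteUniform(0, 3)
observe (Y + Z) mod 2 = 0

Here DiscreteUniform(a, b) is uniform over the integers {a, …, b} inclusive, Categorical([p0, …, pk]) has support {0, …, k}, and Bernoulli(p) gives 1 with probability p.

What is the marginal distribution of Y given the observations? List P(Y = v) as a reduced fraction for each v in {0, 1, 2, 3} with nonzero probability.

Enumerate traces; 16 have nonzero weight after conditioning:
  (X=0, Z=0, Y=0) weight 3/154
  (X=0, Z=0, Y=2) weight 3/154
  (X=0, Z=1, Y=1) weight 3/77
  (X=0, Z=1, Y=3) weight 3/77
  (X=0, Z=2, Y=0) weight 3/77
  (X=0, Z=2, Y=2) weight 3/77
  (X=0, Z=3, Y=1) weight 3/308
  (X=0, Z=3, Y=3) weight 3/308
  … 8 more
Group by Y:
  weight(Y=0) = 10/77
  weight(Y=1) = 37/308
  weight(Y=2) = 10/77
  weight(Y=3) = 37/308
Total weight = 10/77 + 37/308 + 10/77 + 37/308 = 1/2
P(Y=0 | obs) = 10/77 / 1/2 = 20/77
P(Y=1 | obs) = 37/308 / 1/2 = 37/154
P(Y=2 | obs) = 10/77 / 1/2 = 20/77
P(Y=3 | obs) = 37/308 / 1/2 = 37/154

P(Y=0) = 20/77, P(Y=1) = 37/154, P(Y=2) = 20/77, P(Y=3) = 37/154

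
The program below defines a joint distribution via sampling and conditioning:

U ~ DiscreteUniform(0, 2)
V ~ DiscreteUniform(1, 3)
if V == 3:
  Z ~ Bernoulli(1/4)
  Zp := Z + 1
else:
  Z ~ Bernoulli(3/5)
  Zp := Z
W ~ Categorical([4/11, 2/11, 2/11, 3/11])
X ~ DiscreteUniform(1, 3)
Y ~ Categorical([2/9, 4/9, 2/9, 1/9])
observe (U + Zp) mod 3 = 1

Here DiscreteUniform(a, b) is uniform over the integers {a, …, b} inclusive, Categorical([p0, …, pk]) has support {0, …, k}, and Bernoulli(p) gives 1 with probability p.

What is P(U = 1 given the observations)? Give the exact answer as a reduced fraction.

P(U = 1 | obs) = 4/15

Enumerate traces; 288 have nonzero weight after conditioning:
  (U=0, V=1, Z=1, W=0, X=1, Y=0) weight 8/4455
  (U=0, V=1, Z=1, W=0, X=1, Y=1) weight 16/4455
  (U=0, V=1, Z=1, W=0, X=1, Y=2) weight 8/4455
  (U=0, V=1, Z=1, W=0, X=1, Y=3) weight 4/4455
  (U=0, V=1, Z=1, W=0, X=2, Y=0) weight 8/4455
  (U=0, V=1, Z=1, W=0, X=2, Y=1) weight 16/4455
  (U=0, V=1, Z=1, W=0, X=2, Y=2) weight 8/4455
  (U=0, V=1, Z=1, W=0, X=2, Y=3) weight 4/4455
  (U=1, V=1, Z=0, W=0, X=1, Y=0) weight 16/13365
  (U=2, V=3, Z=1, W=0, X=1, Y=0) weight 2/2673
  … 278 more
Group by U:
  weight(U=0) = 13/60
  weight(U=1) = 4/45
  weight(U=2) = 1/36
Total weight = 13/60 + 4/45 + 1/36 = 1/3
P(U=0 | obs) = 13/60 / 1/3 = 13/20
P(U=1 | obs) = 4/45 / 1/3 = 4/15
P(U=2 | obs) = 1/36 / 1/3 = 1/12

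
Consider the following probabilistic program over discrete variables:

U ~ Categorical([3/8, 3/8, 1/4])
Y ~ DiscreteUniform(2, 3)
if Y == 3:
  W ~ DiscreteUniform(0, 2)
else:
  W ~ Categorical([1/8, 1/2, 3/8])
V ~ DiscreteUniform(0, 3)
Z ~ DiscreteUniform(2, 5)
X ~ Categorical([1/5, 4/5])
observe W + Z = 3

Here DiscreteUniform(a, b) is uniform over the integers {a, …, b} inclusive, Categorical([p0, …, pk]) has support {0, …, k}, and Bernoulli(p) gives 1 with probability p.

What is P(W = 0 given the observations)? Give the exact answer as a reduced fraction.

Enumerate traces; 96 have nonzero weight after conditioning:
  (U=0, Y=2, W=0, V=0, Z=3, X=0) weight 3/10240
  (U=0, Y=2, W=0, V=0, Z=3, X=1) weight 3/2560
  (U=0, Y=2, W=0, V=1, Z=3, X=0) weight 3/10240
  (U=0, Y=2, W=0, V=1, Z=3, X=1) weight 3/2560
  (U=0, Y=2, W=0, V=2, Z=3, X=0) weight 3/10240
  (U=0, Y=2, W=0, V=2, Z=3, X=1) weight 3/2560
  (U=0, Y=2, W=0, V=3, Z=3, X=0) weight 3/10240
  (U=0, Y=2, W=0, V=3, Z=3, X=1) weight 3/2560
  (U=0, Y=2, W=1, V=0, Z=2, X=0) weight 3/2560
  … 87 more
Group by W:
  weight(W=0) = 11/192
  weight(W=1) = 5/48
Total weight = 11/192 + 5/48 = 31/192
P(W=0 | obs) = 11/192 / 31/192 = 11/31
P(W=1 | obs) = 5/48 / 31/192 = 20/31

P(W = 0 | obs) = 11/31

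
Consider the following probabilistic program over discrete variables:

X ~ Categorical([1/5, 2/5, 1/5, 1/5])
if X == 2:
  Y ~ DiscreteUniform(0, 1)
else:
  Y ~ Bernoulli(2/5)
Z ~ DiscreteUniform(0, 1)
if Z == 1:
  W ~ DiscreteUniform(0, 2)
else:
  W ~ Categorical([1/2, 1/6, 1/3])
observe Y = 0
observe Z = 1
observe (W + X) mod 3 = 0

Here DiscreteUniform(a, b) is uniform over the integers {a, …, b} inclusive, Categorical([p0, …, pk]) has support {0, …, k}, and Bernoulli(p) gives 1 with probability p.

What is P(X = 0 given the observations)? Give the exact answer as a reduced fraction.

P(X = 0 | obs) = 6/29

Enumerate traces; 4 have nonzero weight after conditioning:
  (X=0, Y=0, Z=1, W=0) weight 1/50
  (X=1, Y=0, Z=1, W=2) weight 1/25
  (X=2, Y=0, Z=1, W=1) weight 1/60
  (X=3, Y=0, Z=1, W=0) weight 1/50
Group by X:
  weight(X=0) = 1/50
  weight(X=1) = 1/25
  weight(X=2) = 1/60
  weight(X=3) = 1/50
Total weight = 1/50 + 1/25 + 1/60 + 1/50 = 29/300
P(X=0 | obs) = 1/50 / 29/300 = 6/29
P(X=1 | obs) = 1/25 / 29/300 = 12/29
P(X=2 | obs) = 1/60 / 29/300 = 5/29
P(X=3 | obs) = 1/50 / 29/300 = 6/29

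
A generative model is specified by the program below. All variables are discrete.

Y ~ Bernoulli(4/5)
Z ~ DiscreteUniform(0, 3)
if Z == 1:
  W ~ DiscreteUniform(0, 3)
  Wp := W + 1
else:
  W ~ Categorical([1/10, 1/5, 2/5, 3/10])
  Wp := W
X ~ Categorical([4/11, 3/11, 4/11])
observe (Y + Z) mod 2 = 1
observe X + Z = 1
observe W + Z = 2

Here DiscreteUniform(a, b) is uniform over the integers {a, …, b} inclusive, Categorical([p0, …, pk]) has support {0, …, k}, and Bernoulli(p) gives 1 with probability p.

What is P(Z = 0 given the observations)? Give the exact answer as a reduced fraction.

P(Z = 0 | obs) = 24/29

Enumerate traces; 2 have nonzero weight after conditioning:
  (Y=0, Z=1, W=1, X=0) weight 1/220
  (Y=1, Z=0, W=2, X=1) weight 6/275
Group by Z:
  weight(Z=0) = 6/275
  weight(Z=1) = 1/220
Total weight = 6/275 + 1/220 = 29/1100
P(Z=0 | obs) = 6/275 / 29/1100 = 24/29
P(Z=1 | obs) = 1/220 / 29/1100 = 5/29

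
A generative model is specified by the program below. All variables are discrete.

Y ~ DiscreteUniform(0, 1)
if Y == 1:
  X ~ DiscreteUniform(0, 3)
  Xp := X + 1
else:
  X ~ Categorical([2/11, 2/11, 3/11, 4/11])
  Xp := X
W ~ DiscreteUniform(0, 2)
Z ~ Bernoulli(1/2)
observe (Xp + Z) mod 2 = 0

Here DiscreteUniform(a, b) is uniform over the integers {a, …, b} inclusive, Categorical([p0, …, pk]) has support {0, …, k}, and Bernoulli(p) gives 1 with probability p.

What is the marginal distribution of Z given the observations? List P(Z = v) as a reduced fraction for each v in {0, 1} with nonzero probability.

Enumerate traces; 24 have nonzero weight after conditioning:
  (Y=0, X=0, W=0, Z=0) weight 1/66
  (Y=0, X=0, W=1, Z=0) weight 1/66
  (Y=0, X=0, W=2, Z=0) weight 1/66
  (Y=0, X=1, W=0, Z=1) weight 1/66
  (Y=0, X=1, W=1, Z=1) weight 1/66
  (Y=0, X=1, W=2, Z=1) weight 1/66
  (Y=0, X=2, W=0, Z=0) weight 1/44
  (Y=0, X=2, W=1, Z=0) weight 1/44
  … 16 more
Group by Z:
  weight(Z=0) = 21/88
  weight(Z=1) = 23/88
Total weight = 21/88 + 23/88 = 1/2
P(Z=0 | obs) = 21/88 / 1/2 = 21/44
P(Z=1 | obs) = 23/88 / 1/2 = 23/44

P(Z=0) = 21/44, P(Z=1) = 23/44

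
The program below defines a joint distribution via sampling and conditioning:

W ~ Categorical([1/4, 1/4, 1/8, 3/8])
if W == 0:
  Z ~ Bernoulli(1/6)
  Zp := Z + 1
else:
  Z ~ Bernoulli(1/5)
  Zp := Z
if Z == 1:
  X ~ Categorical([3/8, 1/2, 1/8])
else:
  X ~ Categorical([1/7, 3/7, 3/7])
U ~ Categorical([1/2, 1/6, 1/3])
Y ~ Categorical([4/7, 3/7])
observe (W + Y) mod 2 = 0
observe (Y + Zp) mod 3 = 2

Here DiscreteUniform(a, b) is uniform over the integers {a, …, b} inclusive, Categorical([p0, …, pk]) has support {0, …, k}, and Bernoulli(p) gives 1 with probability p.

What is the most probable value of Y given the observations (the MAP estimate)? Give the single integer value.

argmax_v P(Y = v | obs) = 1

Enumerate traces; 27 have nonzero weight after conditioning:
  (W=0, Z=1, X=0, U=0, Y=0) weight 1/224
  (W=0, Z=1, X=0, U=1, Y=0) weight 1/672
  (W=0, Z=1, X=0, U=2, Y=0) weight 1/336
  (W=0, Z=1, X=1, U=0, Y=0) weight 1/168
  (W=0, Z=1, X=1, U=1, Y=0) weight 1/504
  (W=0, Z=1, X=1, U=2, Y=0) weight 1/252
  (W=0, Z=1, X=2, U=0, Y=0) weight 1/672
  (W=0, Z=1, X=2, U=1, Y=0) weight 1/2016
  (W=1, Z=1, X=0, U=0, Y=1) weight 9/2240
  … 18 more
Group by Y:
  weight(Y=0) = 1/42
  weight(Y=1) = 3/56
Total weight = 1/42 + 3/56 = 13/168
P(Y=0 | obs) = 1/42 / 13/168 = 4/13
P(Y=1 | obs) = 3/56 / 13/168 = 9/13
argmax = 1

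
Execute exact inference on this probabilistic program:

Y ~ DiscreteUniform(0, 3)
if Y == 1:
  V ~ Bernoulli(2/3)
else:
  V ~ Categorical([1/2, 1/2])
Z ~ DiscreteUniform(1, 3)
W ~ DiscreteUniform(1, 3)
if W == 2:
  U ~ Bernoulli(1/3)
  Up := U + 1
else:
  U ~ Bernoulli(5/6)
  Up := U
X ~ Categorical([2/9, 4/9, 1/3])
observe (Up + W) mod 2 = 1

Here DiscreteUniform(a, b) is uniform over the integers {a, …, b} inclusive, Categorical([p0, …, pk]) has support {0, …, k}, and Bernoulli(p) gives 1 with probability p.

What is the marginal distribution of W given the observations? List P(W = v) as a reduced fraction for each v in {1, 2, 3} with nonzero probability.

Enumerate traces; 216 have nonzero weight after conditioning:
  (Y=0, V=0, Z=1, W=1, U=0, X=0) weight 1/1944
  (Y=0, V=0, Z=1, W=1, U=0, X=1) weight 1/972
  (Y=0, V=0, Z=1, W=1, U=0, X=2) weight 1/1296
  (Y=0, V=0, Z=1, W=2, U=0, X=0) weight 1/486
  (Y=0, V=0, Z=1, W=2, U=0, X=1) weight 1/243
  (Y=0, V=0, Z=1, W=2, U=0, X=2) weight 1/324
  (Y=0, V=0, Z=1, W=3, U=0, X=0) weight 1/1944
  (Y=0, V=0, Z=1, W=3, U=0, X=1) weight 1/972
  … 208 more
Group by W:
  weight(W=1) = 1/18
  weight(W=2) = 2/9
  weight(W=3) = 1/18
Total weight = 1/18 + 2/9 + 1/18 = 1/3
P(W=1 | obs) = 1/18 / 1/3 = 1/6
P(W=2 | obs) = 2/9 / 1/3 = 2/3
P(W=3 | obs) = 1/18 / 1/3 = 1/6

P(W=1) = 1/6, P(W=2) = 2/3, P(W=3) = 1/6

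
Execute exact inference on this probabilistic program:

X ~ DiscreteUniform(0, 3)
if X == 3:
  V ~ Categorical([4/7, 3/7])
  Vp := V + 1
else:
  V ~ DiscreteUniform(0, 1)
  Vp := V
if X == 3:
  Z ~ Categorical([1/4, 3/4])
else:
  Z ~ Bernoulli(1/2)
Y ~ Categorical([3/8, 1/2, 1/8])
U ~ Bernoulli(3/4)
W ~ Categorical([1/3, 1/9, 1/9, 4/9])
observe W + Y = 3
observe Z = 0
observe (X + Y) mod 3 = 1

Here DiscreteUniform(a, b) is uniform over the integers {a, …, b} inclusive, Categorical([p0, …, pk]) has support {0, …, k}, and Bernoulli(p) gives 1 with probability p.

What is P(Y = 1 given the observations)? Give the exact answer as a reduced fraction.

P(Y = 1 | obs) = 6/19

Enumerate traces; 16 have nonzero weight after conditioning:
  (X=0, V=0, Z=0, Y=1, U=0, W=2) weight 1/1152
  (X=0, V=0, Z=0, Y=1, U=1, W=2) weight 1/384
  (X=0, V=1, Z=0, Y=1, U=0, W=2) weight 1/1152
  (X=0, V=1, Z=0, Y=1, U=1, W=2) weight 1/384
  (X=1, V=0, Z=0, Y=0, U=0, W=3) weight 1/384
  (X=1, V=0, Z=0, Y=0, U=1, W=3) weight 1/128
  (X=1, V=1, Z=0, Y=0, U=0, W=3) weight 1/384
  (X=1, V=1, Z=0, Y=0, U=1, W=3) weight 1/128
  (X=2, V=0, Z=0, Y=2, U=0, W=1) weight 1/4608
  … 7 more
Group by Y:
  weight(Y=0) = 1/48
  weight(Y=1) = 1/96
  weight(Y=2) = 1/576
Total weight = 1/48 + 1/96 + 1/576 = 19/576
P(Y=0 | obs) = 1/48 / 19/576 = 12/19
P(Y=1 | obs) = 1/96 / 19/576 = 6/19
P(Y=2 | obs) = 1/576 / 19/576 = 1/19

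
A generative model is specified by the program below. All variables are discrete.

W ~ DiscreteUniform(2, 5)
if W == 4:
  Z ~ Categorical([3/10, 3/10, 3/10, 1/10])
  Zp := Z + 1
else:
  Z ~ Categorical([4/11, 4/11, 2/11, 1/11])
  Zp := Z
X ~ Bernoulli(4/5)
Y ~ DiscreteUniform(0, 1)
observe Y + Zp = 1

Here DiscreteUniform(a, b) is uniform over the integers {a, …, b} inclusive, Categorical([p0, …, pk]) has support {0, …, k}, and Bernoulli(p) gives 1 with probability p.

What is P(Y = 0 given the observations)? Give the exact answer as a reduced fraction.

P(Y = 0 | obs) = 51/91

Enumerate traces; 14 have nonzero weight after conditioning:
  (W=2, Z=0, X=0, Y=1) weight 1/110
  (W=2, Z=0, X=1, Y=1) weight 2/55
  (W=2, Z=1, X=0, Y=0) weight 1/110
  (W=2, Z=1, X=1, Y=0) weight 2/55
  (W=3, Z=0, X=0, Y=1) weight 1/110
  (W=3, Z=0, X=1, Y=1) weight 2/55
  (W=3, Z=1, X=0, Y=0) weight 1/110
  (W=3, Z=1, X=1, Y=0) weight 2/55
  … 6 more
Group by Y:
  weight(Y=0) = 153/880
  weight(Y=1) = 3/22
Total weight = 153/880 + 3/22 = 273/880
P(Y=0 | obs) = 153/880 / 273/880 = 51/91
P(Y=1 | obs) = 3/22 / 273/880 = 40/91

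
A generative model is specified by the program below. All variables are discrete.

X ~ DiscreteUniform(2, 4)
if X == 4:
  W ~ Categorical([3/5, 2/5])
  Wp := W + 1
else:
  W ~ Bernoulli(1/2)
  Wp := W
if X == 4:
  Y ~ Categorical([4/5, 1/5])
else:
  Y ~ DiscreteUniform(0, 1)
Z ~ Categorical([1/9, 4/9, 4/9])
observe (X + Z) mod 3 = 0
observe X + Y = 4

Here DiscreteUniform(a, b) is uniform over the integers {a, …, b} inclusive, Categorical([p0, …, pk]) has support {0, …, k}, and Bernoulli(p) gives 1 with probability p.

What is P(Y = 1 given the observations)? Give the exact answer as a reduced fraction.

P(Y = 1 | obs) = 5/37

Enumerate traces; 4 have nonzero weight after conditioning:
  (X=3, W=0, Y=1, Z=0) weight 1/108
  (X=3, W=1, Y=1, Z=0) weight 1/108
  (X=4, W=0, Y=0, Z=2) weight 16/225
  (X=4, W=1, Y=0, Z=2) weight 32/675
Group by Y:
  weight(Y=0) = 16/135
  weight(Y=1) = 1/54
Total weight = 16/135 + 1/54 = 37/270
P(Y=0 | obs) = 16/135 / 37/270 = 32/37
P(Y=1 | obs) = 1/54 / 37/270 = 5/37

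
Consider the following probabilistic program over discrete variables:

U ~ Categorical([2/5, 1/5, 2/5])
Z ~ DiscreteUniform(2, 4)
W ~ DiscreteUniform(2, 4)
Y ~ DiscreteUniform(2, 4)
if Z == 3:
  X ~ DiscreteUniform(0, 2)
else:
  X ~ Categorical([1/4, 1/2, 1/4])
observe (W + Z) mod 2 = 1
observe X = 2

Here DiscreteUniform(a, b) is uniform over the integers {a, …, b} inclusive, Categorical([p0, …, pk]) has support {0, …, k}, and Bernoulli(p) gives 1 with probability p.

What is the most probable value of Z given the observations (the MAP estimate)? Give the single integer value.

argmax_v P(Z = v | obs) = 3

Enumerate traces; 36 have nonzero weight after conditioning:
  (U=0, Z=2, W=3, Y=2, X=2) weight 1/270
  (U=0, Z=2, W=3, Y=3, X=2) weight 1/270
  (U=0, Z=2, W=3, Y=4, X=2) weight 1/270
  (U=0, Z=3, W=2, Y=2, X=2) weight 2/405
  (U=0, Z=3, W=2, Y=3, X=2) weight 2/405
  (U=0, Z=3, W=2, Y=4, X=2) weight 2/405
  (U=0, Z=3, W=4, Y=2, X=2) weight 2/405
  (U=0, Z=3, W=4, Y=3, X=2) weight 2/405
  (U=0, Z=4, W=3, Y=2, X=2) weight 1/270
  … 27 more
Group by Z:
  weight(Z=2) = 1/36
  weight(Z=3) = 2/27
  weight(Z=4) = 1/36
Total weight = 1/36 + 2/27 + 1/36 = 7/54
P(Z=2 | obs) = 1/36 / 7/54 = 3/14
P(Z=3 | obs) = 2/27 / 7/54 = 4/7
P(Z=4 | obs) = 1/36 / 7/54 = 3/14
argmax = 3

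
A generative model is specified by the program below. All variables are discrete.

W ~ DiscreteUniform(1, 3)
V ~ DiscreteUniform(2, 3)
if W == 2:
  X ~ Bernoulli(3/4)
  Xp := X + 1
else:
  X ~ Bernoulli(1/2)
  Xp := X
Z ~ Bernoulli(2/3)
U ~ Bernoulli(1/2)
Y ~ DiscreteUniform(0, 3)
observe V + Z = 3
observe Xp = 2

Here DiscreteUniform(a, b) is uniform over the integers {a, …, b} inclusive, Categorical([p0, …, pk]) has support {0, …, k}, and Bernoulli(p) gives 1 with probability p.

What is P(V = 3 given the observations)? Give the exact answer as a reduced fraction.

Enumerate traces; 16 have nonzero weight after conditioning:
  (W=2, V=2, X=1, Z=1, U=0, Y=0) weight 1/96
  (W=2, V=2, X=1, Z=1, U=0, Y=1) weight 1/96
  (W=2, V=2, X=1, Z=1, U=0, Y=2) weight 1/96
  (W=2, V=2, X=1, Z=1, U=0, Y=3) weight 1/96
  (W=2, V=2, X=1, Z=1, U=1, Y=0) weight 1/96
  (W=2, V=2, X=1, Z=1, U=1, Y=1) weight 1/96
  (W=2, V=2, X=1, Z=1, U=1, Y=2) weight 1/96
  (W=2, V=2, X=1, Z=1, U=1, Y=3) weight 1/96
  (W=2, V=3, X=1, Z=0, U=0, Y=0) weight 1/192
  … 7 more
Group by V:
  weight(V=2) = 1/12
  weight(V=3) = 1/24
Total weight = 1/12 + 1/24 = 1/8
P(V=2 | obs) = 1/12 / 1/8 = 2/3
P(V=3 | obs) = 1/24 / 1/8 = 1/3

P(V = 3 | obs) = 1/3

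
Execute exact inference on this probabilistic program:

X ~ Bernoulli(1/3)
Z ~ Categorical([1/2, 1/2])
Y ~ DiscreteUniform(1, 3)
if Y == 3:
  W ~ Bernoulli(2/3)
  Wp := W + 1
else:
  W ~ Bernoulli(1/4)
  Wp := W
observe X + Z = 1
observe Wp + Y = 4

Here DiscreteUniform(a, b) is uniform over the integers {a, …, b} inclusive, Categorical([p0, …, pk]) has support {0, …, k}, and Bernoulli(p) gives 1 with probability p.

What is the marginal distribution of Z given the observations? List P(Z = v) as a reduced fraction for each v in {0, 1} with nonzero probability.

P(Z=0) = 1/3, P(Z=1) = 2/3

Enumerate traces; 2 have nonzero weight after conditioning:
  (X=0, Z=1, Y=3, W=0) weight 1/27
  (X=1, Z=0, Y=3, W=0) weight 1/54
Group by Z:
  weight(Z=0) = 1/54
  weight(Z=1) = 1/27
Total weight = 1/54 + 1/27 = 1/18
P(Z=0 | obs) = 1/54 / 1/18 = 1/3
P(Z=1 | obs) = 1/27 / 1/18 = 2/3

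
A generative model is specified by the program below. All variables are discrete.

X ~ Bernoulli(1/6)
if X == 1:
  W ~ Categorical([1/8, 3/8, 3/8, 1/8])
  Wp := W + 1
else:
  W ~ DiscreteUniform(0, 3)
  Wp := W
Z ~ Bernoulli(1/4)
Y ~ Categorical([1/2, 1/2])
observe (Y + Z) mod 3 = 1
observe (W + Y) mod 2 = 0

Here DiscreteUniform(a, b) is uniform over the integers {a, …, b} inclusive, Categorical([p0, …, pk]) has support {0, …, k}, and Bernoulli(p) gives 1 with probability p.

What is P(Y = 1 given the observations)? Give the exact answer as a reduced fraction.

P(Y = 1 | obs) = 3/4

Enumerate traces; 8 have nonzero weight after conditioning:
  (X=0, W=0, Z=1, Y=0) weight 5/192
  (X=0, W=1, Z=0, Y=1) weight 5/64
  (X=0, W=2, Z=1, Y=0) weight 5/192
  (X=0, W=3, Z=0, Y=1) weight 5/64
  (X=1, W=0, Z=1, Y=0) weight 1/384
  (X=1, W=1, Z=0, Y=1) weight 3/128
  (X=1, W=2, Z=1, Y=0) weight 1/128
  (X=1, W=3, Z=0, Y=1) weight 1/128
Group by Y:
  weight(Y=0) = 1/16
  weight(Y=1) = 3/16
Total weight = 1/16 + 3/16 = 1/4
P(Y=0 | obs) = 1/16 / 1/4 = 1/4
P(Y=1 | obs) = 3/16 / 1/4 = 3/4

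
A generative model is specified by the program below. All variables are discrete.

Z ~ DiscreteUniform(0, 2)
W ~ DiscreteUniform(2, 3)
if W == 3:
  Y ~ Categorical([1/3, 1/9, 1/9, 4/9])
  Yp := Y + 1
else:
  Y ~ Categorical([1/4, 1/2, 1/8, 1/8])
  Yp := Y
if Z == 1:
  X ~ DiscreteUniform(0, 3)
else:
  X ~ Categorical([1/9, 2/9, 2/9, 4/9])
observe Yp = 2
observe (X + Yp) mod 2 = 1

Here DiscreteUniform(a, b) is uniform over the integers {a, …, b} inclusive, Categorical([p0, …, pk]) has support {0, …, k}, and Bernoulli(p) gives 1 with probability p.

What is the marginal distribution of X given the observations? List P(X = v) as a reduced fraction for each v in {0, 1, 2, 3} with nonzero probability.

P(X=1) = 25/66, P(X=3) = 41/66

Enumerate traces; 12 have nonzero weight after conditioning:
  (Z=0, W=2, Y=2, X=1) weight 1/216
  (Z=0, W=2, Y=2, X=3) weight 1/108
  (Z=0, W=3, Y=1, X=1) weight 1/243
  (Z=0, W=3, Y=1, X=3) weight 2/243
  (Z=1, W=2, Y=2, X=1) weight 1/192
  (Z=1, W=2, Y=2, X=3) weight 1/192
  (Z=1, W=3, Y=1, X=1) weight 1/216
  (Z=1, W=3, Y=1, X=3) weight 1/216
  … 4 more
Group by X:
  weight(X=1) = 425/15552
  weight(X=3) = 697/15552
Total weight = 425/15552 + 697/15552 = 187/2592
P(X=1 | obs) = 425/15552 / 187/2592 = 25/66
P(X=3 | obs) = 697/15552 / 187/2592 = 41/66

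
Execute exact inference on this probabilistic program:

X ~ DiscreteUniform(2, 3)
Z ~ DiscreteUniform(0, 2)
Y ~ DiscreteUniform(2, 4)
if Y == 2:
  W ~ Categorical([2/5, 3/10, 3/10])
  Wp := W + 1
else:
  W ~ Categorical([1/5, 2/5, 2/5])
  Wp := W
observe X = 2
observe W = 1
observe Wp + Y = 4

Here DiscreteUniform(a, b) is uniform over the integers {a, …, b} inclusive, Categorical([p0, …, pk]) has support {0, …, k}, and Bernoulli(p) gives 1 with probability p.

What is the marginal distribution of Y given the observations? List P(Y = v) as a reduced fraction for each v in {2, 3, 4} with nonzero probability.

Enumerate traces; 6 have nonzero weight after conditioning:
  (X=2, Z=0, Y=2, W=1) weight 1/60
  (X=2, Z=0, Y=3, W=1) weight 1/45
  (X=2, Z=1, Y=2, W=1) weight 1/60
  (X=2, Z=1, Y=3, W=1) weight 1/45
  (X=2, Z=2, Y=2, W=1) weight 1/60
  (X=2, Z=2, Y=3, W=1) weight 1/45
Group by Y:
  weight(Y=2) = 1/20
  weight(Y=3) = 1/15
Total weight = 1/20 + 1/15 = 7/60
P(Y=2 | obs) = 1/20 / 7/60 = 3/7
P(Y=3 | obs) = 1/15 / 7/60 = 4/7

P(Y=2) = 3/7, P(Y=3) = 4/7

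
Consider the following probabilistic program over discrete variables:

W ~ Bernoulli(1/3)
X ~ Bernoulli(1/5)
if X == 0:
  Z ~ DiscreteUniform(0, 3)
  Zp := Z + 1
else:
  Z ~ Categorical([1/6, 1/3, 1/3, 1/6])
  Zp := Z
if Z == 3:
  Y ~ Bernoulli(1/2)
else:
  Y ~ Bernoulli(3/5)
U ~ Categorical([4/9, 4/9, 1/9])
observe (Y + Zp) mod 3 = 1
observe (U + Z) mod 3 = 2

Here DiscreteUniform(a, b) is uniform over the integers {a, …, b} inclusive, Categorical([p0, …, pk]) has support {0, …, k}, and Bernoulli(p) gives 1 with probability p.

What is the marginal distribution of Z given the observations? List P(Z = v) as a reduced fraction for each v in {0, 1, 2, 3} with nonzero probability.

Enumerate traces; 12 have nonzero weight after conditioning:
  (W=0, X=0, Z=0, Y=0, U=2) weight 4/675
  (W=0, X=0, Z=2, Y=1, U=0) weight 8/225
  (W=0, X=0, Z=3, Y=0, U=2) weight 1/135
  (W=0, X=1, Z=0, Y=1, U=2) weight 1/675
  (W=0, X=1, Z=1, Y=0, U=1) weight 16/2025
  (W=0, X=1, Z=3, Y=1, U=2) weight 1/810
  (W=1, X=0, Z=0, Y=0, U=2) weight 2/675
  (W=1, X=0, Z=2, Y=1, U=0) weight 4/225
  … 4 more
Group by Z:
  weight(Z=0) = 1/90
  weight(Z=1) = 8/675
  weight(Z=2) = 4/75
  weight(Z=3) = 7/540
Total weight = 1/90 + 8/675 + 4/75 + 7/540 = 241/2700
P(Z=0 | obs) = 1/90 / 241/2700 = 30/241
P(Z=1 | obs) = 8/675 / 241/2700 = 32/241
P(Z=2 | obs) = 4/75 / 241/2700 = 144/241
P(Z=3 | obs) = 7/540 / 241/2700 = 35/241

P(Z=0) = 30/241, P(Z=1) = 32/241, P(Z=2) = 144/241, P(Z=3) = 35/241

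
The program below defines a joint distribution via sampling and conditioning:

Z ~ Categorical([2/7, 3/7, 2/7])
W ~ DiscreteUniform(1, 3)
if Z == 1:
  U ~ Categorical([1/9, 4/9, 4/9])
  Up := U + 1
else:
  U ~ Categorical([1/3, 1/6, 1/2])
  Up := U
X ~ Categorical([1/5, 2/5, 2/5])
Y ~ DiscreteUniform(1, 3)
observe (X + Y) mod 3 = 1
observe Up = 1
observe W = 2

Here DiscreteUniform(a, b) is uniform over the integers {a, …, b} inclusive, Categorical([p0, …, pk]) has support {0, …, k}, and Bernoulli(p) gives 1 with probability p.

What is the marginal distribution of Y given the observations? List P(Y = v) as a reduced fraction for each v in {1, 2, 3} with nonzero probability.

P(Y=1) = 1/5, P(Y=2) = 2/5, P(Y=3) = 2/5

Enumerate traces; 9 have nonzero weight after conditioning:
  (Z=0, W=2, U=1, X=0, Y=1) weight 1/945
  (Z=0, W=2, U=1, X=1, Y=3) weight 2/945
  (Z=0, W=2, U=1, X=2, Y=2) weight 2/945
  (Z=1, W=2, U=0, X=0, Y=1) weight 1/945
  (Z=1, W=2, U=0, X=1, Y=3) weight 2/945
  (Z=1, W=2, U=0, X=2, Y=2) weight 2/945
  (Z=2, W=2, U=1, X=0, Y=1) weight 1/945
  (Z=2, W=2, U=1, X=1, Y=3) weight 2/945
  … 1 more
Group by Y:
  weight(Y=1) = 1/315
  weight(Y=2) = 2/315
  weight(Y=3) = 2/315
Total weight = 1/315 + 2/315 + 2/315 = 1/63
P(Y=1 | obs) = 1/315 / 1/63 = 1/5
P(Y=2 | obs) = 2/315 / 1/63 = 2/5
P(Y=3 | obs) = 2/315 / 1/63 = 2/5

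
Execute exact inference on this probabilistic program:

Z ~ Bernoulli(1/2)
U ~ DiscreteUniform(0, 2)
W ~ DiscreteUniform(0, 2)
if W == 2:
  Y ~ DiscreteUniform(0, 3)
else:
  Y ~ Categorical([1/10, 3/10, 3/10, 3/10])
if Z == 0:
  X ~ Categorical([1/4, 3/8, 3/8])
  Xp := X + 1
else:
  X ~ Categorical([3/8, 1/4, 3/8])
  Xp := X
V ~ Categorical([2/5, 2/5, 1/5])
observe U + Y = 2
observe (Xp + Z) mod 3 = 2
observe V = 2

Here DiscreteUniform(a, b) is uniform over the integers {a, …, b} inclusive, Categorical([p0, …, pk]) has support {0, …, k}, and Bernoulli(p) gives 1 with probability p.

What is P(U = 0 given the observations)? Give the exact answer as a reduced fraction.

P(U = 0 | obs) = 17/43

Enumerate traces; 18 have nonzero weight after conditioning:
  (Z=0, U=0, W=0, Y=2, X=1, V=2) weight 1/800
  (Z=0, U=0, W=1, Y=2, X=1, V=2) weight 1/800
  (Z=0, U=0, W=2, Y=2, X=1, V=2) weight 1/960
  (Z=0, U=1, W=0, Y=1, X=1, V=2) weight 1/800
  (Z=0, U=1, W=1, Y=1, X=1, V=2) weight 1/800
  (Z=0, U=1, W=2, Y=1, X=1, V=2) weight 1/960
  (Z=0, U=2, W=0, Y=0, X=1, V=2) weight 1/2400
  (Z=0, U=2, W=1, Y=0, X=1, V=2) weight 1/2400
  … 10 more
Group by U:
  weight(U=0) = 17/2880
  weight(U=1) = 17/2880
  weight(U=2) = 1/320
Total weight = 17/2880 + 17/2880 + 1/320 = 43/2880
P(U=0 | obs) = 17/2880 / 43/2880 = 17/43
P(U=1 | obs) = 17/2880 / 43/2880 = 17/43
P(U=2 | obs) = 1/320 / 43/2880 = 9/43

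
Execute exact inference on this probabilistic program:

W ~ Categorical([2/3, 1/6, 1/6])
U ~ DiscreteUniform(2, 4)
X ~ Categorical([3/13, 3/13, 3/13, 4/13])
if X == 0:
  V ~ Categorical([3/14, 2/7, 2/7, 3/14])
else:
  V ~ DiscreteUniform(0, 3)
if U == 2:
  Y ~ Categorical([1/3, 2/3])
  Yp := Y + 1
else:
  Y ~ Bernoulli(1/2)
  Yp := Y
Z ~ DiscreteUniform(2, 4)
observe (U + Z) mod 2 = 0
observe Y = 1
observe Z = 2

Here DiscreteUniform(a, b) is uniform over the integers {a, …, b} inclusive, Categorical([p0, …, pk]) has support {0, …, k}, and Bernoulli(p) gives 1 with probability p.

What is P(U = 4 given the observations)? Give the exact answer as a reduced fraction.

P(U = 4 | obs) = 3/7

Enumerate traces; 96 have nonzero weight after conditioning:
  (W=0, U=2, X=0, V=0, Y=1, Z=2) weight 2/819
  (W=0, U=2, X=0, V=1, Y=1, Z=2) weight 8/2457
  (W=0, U=2, X=0, V=2, Y=1, Z=2) weight 8/2457
  (W=0, U=2, X=0, V=3, Y=1, Z=2) weight 2/819
  (W=0, U=2, X=1, V=0, Y=1, Z=2) weight 1/351
  (W=0, U=2, X=1, V=1, Y=1, Z=2) weight 1/351
  (W=0, U=2, X=1, V=2, Y=1, Z=2) weight 1/351
  (W=0, U=2, X=1, V=3, Y=1, Z=2) weight 1/351
  (W=0, U=4, X=0, V=0, Y=1, Z=2) weight 1/546
  … 87 more
Group by U:
  weight(U=2) = 2/27
  weight(U=4) = 1/18
Total weight = 2/27 + 1/18 = 7/54
P(U=2 | obs) = 2/27 / 7/54 = 4/7
P(U=4 | obs) = 1/18 / 7/54 = 3/7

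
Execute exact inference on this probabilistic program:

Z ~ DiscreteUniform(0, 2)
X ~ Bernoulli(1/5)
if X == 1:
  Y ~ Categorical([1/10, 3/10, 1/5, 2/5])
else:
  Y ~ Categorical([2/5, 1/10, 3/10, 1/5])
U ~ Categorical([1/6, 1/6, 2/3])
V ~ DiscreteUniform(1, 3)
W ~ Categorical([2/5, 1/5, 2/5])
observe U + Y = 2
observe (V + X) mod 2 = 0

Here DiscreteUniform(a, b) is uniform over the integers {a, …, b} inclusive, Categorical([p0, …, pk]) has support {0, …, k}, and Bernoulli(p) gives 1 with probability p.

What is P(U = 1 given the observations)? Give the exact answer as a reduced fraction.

Enumerate traces; 81 have nonzero weight after conditioning:
  (Z=0, X=0, Y=0, U=2, V=2, W=0) weight 32/3375
  (Z=0, X=0, Y=0, U=2, V=2, W=1) weight 16/3375
  (Z=0, X=0, Y=0, U=2, V=2, W=2) weight 32/3375
  (Z=0, X=0, Y=1, U=1, V=2, W=0) weight 2/3375
  (Z=0, X=0, Y=1, U=1, V=2, W=1) weight 1/3375
  (Z=0, X=0, Y=1, U=1, V=2, W=2) weight 2/3375
  (Z=0, X=0, Y=2, U=0, V=2, W=0) weight 2/1125
  (Z=0, X=0, Y=2, U=0, V=2, W=1) weight 1/1125
  … 73 more
Group by U:
  weight(U=0) = 4/225
  weight(U=1) = 1/90
  weight(U=2) = 2/25
Total weight = 4/225 + 1/90 + 2/25 = 49/450
P(U=0 | obs) = 4/225 / 49/450 = 8/49
P(U=1 | obs) = 1/90 / 49/450 = 5/49
P(U=2 | obs) = 2/25 / 49/450 = 36/49

P(U = 1 | obs) = 5/49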